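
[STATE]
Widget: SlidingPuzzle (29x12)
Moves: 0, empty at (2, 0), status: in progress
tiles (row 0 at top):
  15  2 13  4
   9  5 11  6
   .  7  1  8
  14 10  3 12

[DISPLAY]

┌────┬────┬────┬────┐        
│ 15 │  2 │ 13 │  4 │        
├────┼────┼────┼────┤        
│  9 │  5 │ 11 │  6 │        
├────┼────┼────┼────┤        
│    │  7 │  1 │  8 │        
├────┼────┼────┼────┤        
│ 14 │ 10 │  3 │ 12 │        
└────┴────┴────┴────┘        
Moves: 0                     
                             
                             


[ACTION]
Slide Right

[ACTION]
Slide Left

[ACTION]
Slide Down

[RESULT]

┌────┬────┬────┬────┐        
│ 15 │  2 │ 13 │  4 │        
├────┼────┼────┼────┤        
│  9 │    │ 11 │  6 │        
├────┼────┼────┼────┤        
│  7 │  5 │  1 │  8 │        
├────┼────┼────┼────┤        
│ 14 │ 10 │  3 │ 12 │        
└────┴────┴────┴────┘        
Moves: 2                     
                             
                             


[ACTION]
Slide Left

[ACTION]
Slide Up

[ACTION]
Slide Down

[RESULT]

┌────┬────┬────┬────┐        
│ 15 │  2 │ 13 │  4 │        
├────┼────┼────┼────┤        
│  9 │ 11 │    │  6 │        
├────┼────┼────┼────┤        
│  7 │  5 │  1 │  8 │        
├────┼────┼────┼────┤        
│ 14 │ 10 │  3 │ 12 │        
└────┴────┴────┴────┘        
Moves: 5                     
                             
                             


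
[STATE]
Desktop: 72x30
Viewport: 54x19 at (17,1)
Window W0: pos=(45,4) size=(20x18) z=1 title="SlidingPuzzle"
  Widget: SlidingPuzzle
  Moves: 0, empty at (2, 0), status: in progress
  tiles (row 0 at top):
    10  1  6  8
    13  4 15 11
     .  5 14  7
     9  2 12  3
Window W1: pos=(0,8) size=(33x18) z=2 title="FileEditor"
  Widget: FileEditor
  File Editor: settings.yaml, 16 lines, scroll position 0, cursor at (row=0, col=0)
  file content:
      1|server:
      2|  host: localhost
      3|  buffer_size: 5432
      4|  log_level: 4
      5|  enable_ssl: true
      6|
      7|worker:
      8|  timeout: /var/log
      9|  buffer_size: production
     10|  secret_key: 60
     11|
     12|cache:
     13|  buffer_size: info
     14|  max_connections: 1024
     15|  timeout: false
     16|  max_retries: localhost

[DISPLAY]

                                                      
                                                      
                                                      
                            ┏━━━━━━━━━━━━━━━━━━┓      
                            ┃ SlidingPuzzle    ┃      
                            ┠──────────────────┨      
                            ┃┌────┬────┬────┬──┃      
━━━━━━━━━━━━━━━┓            ┃│ 10 │  1 │  6 │  ┃      
               ┃            ┃├────┼────┼────┼──┃      
───────────────┨            ┃│ 13 │  4 │ 15 │ 1┃      
              ▲┃            ┃├────┼────┼────┼──┃      
t             █┃            ┃│    │  5 │ 14 │  ┃      
432           ░┃            ┃├────┼────┼────┼──┃      
              ░┃            ┃│  9 │  2 │ 12 │  ┃      
ue            ░┃            ┃└────┴────┴────┴──┃      
              ░┃            ┃Moves: 0          ┃      
              ░┃            ┃                  ┃      
log           ░┃            ┃                  ┃      
roduction     ░┃            ┃                  ┃      


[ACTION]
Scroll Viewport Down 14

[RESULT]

              ▲┃            ┃├────┼────┼────┼──┃      
t             █┃            ┃│    │  5 │ 14 │  ┃      
432           ░┃            ┃├────┼────┼────┼──┃      
              ░┃            ┃│  9 │  2 │ 12 │  ┃      
ue            ░┃            ┃└────┴────┴────┴──┃      
              ░┃            ┃Moves: 0          ┃      
              ░┃            ┃                  ┃      
log           ░┃            ┃                  ┃      
roduction     ░┃            ┃                  ┃      
              ░┃            ┃                  ┃      
              ░┃            ┗━━━━━━━━━━━━━━━━━━┛      
              ░┃                                      
nfo           ░┃                                      
s: 1024       ▼┃                                      
━━━━━━━━━━━━━━━┛                                      
                                                      
                                                      
                                                      
                                                      


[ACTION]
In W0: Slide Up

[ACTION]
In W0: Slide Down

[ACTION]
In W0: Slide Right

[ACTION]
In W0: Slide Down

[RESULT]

              ▲┃            ┃├────┼────┼────┼──┃      
t             █┃            ┃│ 13 │  5 │ 14 │  ┃      
432           ░┃            ┃├────┼────┼────┼──┃      
              ░┃            ┃│  9 │  2 │ 12 │  ┃      
ue            ░┃            ┃└────┴────┴────┴──┃      
              ░┃            ┃Moves: 3          ┃      
              ░┃            ┃                  ┃      
log           ░┃            ┃                  ┃      
roduction     ░┃            ┃                  ┃      
              ░┃            ┃                  ┃      
              ░┃            ┗━━━━━━━━━━━━━━━━━━┛      
              ░┃                                      
nfo           ░┃                                      
s: 1024       ▼┃                                      
━━━━━━━━━━━━━━━┛                                      
                                                      
                                                      
                                                      
                                                      


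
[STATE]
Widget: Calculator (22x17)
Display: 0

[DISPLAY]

                     0
┌───┬───┬───┬───┐     
│ 7 │ 8 │ 9 │ ÷ │     
├───┼───┼───┼───┤     
│ 4 │ 5 │ 6 │ × │     
├───┼───┼───┼───┤     
│ 1 │ 2 │ 3 │ - │     
├───┼───┼───┼───┤     
│ 0 │ . │ = │ + │     
├───┼───┼───┼───┤     
│ C │ MC│ MR│ M+│     
└───┴───┴───┴───┘     
                      
                      
                      
                      
                      


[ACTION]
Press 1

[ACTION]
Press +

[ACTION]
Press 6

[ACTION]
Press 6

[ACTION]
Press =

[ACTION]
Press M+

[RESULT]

                    67
┌───┬───┬───┬───┐     
│ 7 │ 8 │ 9 │ ÷ │     
├───┼───┼───┼───┤     
│ 4 │ 5 │ 6 │ × │     
├───┼───┼───┼───┤     
│ 1 │ 2 │ 3 │ - │     
├───┼───┼───┼───┤     
│ 0 │ . │ = │ + │     
├───┼───┼───┼───┤     
│ C │ MC│ MR│ M+│     
└───┴───┴───┴───┘     
                      
                      
                      
                      
                      


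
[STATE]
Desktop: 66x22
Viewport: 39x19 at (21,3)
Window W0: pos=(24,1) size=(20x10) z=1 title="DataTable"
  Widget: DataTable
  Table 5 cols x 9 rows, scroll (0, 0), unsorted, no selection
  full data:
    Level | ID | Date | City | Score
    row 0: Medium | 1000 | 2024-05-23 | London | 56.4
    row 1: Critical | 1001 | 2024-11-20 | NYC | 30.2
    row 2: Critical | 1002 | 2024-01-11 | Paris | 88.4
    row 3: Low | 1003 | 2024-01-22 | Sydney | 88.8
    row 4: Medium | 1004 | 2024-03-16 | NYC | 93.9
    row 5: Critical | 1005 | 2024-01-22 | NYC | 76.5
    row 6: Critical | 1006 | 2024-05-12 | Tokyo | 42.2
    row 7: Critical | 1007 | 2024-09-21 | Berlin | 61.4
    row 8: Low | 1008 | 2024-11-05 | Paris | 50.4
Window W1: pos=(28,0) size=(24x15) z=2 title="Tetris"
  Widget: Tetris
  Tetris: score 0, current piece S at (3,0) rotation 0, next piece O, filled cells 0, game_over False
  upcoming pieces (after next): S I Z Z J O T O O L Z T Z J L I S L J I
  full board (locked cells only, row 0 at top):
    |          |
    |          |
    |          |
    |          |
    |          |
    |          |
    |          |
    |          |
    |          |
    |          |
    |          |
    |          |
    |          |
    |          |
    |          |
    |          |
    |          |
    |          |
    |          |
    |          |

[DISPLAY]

   ┠───┃          │Next:      ┃        
   ┃Lev┃          │▓▓         ┃        
   ┃───┃          │▓▓         ┃        
   ┃Med┃          │           ┃        
   ┃Cri┃          │           ┃        
   ┃Cri┃          │           ┃        
   ┃Low┃          │Score:     ┃        
   ┗━━━┃          │0          ┃        
       ┃          │           ┃        
       ┃          │           ┃        
       ┃          │           ┃        
       ┗━━━━━━━━━━━━━━━━━━━━━━┛        
                                       
                                       
                                       
                                       
                                       
                                       
                                       


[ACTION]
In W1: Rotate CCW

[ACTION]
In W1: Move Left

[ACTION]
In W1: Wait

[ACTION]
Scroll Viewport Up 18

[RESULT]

       ┏━━━━━━━━━━━━━━━━━━━━━━┓        
   ┏━━━┃ Tetris               ┃        
   ┃ Da┠──────────────────────┨        
   ┠───┃          │Next:      ┃        
   ┃Lev┃          │▓▓         ┃        
   ┃───┃          │▓▓         ┃        
   ┃Med┃          │           ┃        
   ┃Cri┃          │           ┃        
   ┃Cri┃          │           ┃        
   ┃Low┃          │Score:     ┃        
   ┗━━━┃          │0          ┃        
       ┃          │           ┃        
       ┃          │           ┃        
       ┃          │           ┃        
       ┗━━━━━━━━━━━━━━━━━━━━━━┛        
                                       
                                       
                                       
                                       


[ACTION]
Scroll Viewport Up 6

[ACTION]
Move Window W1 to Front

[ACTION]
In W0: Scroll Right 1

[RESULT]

       ┏━━━━━━━━━━━━━━━━━━━━━━┓        
   ┏━━━┃ Tetris               ┃        
   ┃ Da┠──────────────────────┨        
   ┠───┃          │Next:      ┃        
   ┃eve┃          │▓▓         ┃        
   ┃───┃          │▓▓         ┃        
   ┃edi┃          │           ┃        
   ┃rit┃          │           ┃        
   ┃rit┃          │           ┃        
   ┃ow ┃          │Score:     ┃        
   ┗━━━┃          │0          ┃        
       ┃          │           ┃        
       ┃          │           ┃        
       ┃          │           ┃        
       ┗━━━━━━━━━━━━━━━━━━━━━━┛        
                                       
                                       
                                       
                                       


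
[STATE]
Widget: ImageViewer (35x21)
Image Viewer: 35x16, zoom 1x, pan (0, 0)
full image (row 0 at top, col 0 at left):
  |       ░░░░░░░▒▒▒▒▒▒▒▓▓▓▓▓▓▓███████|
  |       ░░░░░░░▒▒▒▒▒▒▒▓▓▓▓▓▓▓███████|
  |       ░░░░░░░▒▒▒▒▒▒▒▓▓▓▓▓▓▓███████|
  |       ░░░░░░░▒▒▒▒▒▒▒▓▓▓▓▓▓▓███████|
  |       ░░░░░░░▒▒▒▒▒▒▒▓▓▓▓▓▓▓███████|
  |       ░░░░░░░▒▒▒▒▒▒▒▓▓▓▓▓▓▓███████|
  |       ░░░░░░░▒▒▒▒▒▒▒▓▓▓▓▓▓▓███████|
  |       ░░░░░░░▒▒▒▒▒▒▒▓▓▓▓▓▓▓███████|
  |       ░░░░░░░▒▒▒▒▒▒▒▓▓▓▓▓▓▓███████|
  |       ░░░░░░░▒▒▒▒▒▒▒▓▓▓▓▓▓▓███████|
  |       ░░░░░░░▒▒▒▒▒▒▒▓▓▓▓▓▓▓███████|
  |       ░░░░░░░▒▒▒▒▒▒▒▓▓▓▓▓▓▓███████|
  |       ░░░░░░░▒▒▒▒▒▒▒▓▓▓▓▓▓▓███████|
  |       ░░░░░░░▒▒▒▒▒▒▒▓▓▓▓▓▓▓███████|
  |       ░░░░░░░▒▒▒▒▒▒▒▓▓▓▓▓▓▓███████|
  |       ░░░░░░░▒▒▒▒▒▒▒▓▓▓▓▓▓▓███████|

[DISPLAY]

       ░░░░░░░▒▒▒▒▒▒▒▓▓▓▓▓▓▓███████
       ░░░░░░░▒▒▒▒▒▒▒▓▓▓▓▓▓▓███████
       ░░░░░░░▒▒▒▒▒▒▒▓▓▓▓▓▓▓███████
       ░░░░░░░▒▒▒▒▒▒▒▓▓▓▓▓▓▓███████
       ░░░░░░░▒▒▒▒▒▒▒▓▓▓▓▓▓▓███████
       ░░░░░░░▒▒▒▒▒▒▒▓▓▓▓▓▓▓███████
       ░░░░░░░▒▒▒▒▒▒▒▓▓▓▓▓▓▓███████
       ░░░░░░░▒▒▒▒▒▒▒▓▓▓▓▓▓▓███████
       ░░░░░░░▒▒▒▒▒▒▒▓▓▓▓▓▓▓███████
       ░░░░░░░▒▒▒▒▒▒▒▓▓▓▓▓▓▓███████
       ░░░░░░░▒▒▒▒▒▒▒▓▓▓▓▓▓▓███████
       ░░░░░░░▒▒▒▒▒▒▒▓▓▓▓▓▓▓███████
       ░░░░░░░▒▒▒▒▒▒▒▓▓▓▓▓▓▓███████
       ░░░░░░░▒▒▒▒▒▒▒▓▓▓▓▓▓▓███████
       ░░░░░░░▒▒▒▒▒▒▒▓▓▓▓▓▓▓███████
       ░░░░░░░▒▒▒▒▒▒▒▓▓▓▓▓▓▓███████
                                   
                                   
                                   
                                   
                                   


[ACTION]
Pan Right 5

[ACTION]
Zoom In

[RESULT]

         ░░░░░░░░░░░░░░▒▒▒▒▒▒▒▒▒▒▒▒
         ░░░░░░░░░░░░░░▒▒▒▒▒▒▒▒▒▒▒▒
         ░░░░░░░░░░░░░░▒▒▒▒▒▒▒▒▒▒▒▒
         ░░░░░░░░░░░░░░▒▒▒▒▒▒▒▒▒▒▒▒
         ░░░░░░░░░░░░░░▒▒▒▒▒▒▒▒▒▒▒▒
         ░░░░░░░░░░░░░░▒▒▒▒▒▒▒▒▒▒▒▒
         ░░░░░░░░░░░░░░▒▒▒▒▒▒▒▒▒▒▒▒
         ░░░░░░░░░░░░░░▒▒▒▒▒▒▒▒▒▒▒▒
         ░░░░░░░░░░░░░░▒▒▒▒▒▒▒▒▒▒▒▒
         ░░░░░░░░░░░░░░▒▒▒▒▒▒▒▒▒▒▒▒
         ░░░░░░░░░░░░░░▒▒▒▒▒▒▒▒▒▒▒▒
         ░░░░░░░░░░░░░░▒▒▒▒▒▒▒▒▒▒▒▒
         ░░░░░░░░░░░░░░▒▒▒▒▒▒▒▒▒▒▒▒
         ░░░░░░░░░░░░░░▒▒▒▒▒▒▒▒▒▒▒▒
         ░░░░░░░░░░░░░░▒▒▒▒▒▒▒▒▒▒▒▒
         ░░░░░░░░░░░░░░▒▒▒▒▒▒▒▒▒▒▒▒
         ░░░░░░░░░░░░░░▒▒▒▒▒▒▒▒▒▒▒▒
         ░░░░░░░░░░░░░░▒▒▒▒▒▒▒▒▒▒▒▒
         ░░░░░░░░░░░░░░▒▒▒▒▒▒▒▒▒▒▒▒
         ░░░░░░░░░░░░░░▒▒▒▒▒▒▒▒▒▒▒▒
         ░░░░░░░░░░░░░░▒▒▒▒▒▒▒▒▒▒▒▒


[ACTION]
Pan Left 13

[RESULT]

              ░░░░░░░░░░░░░░▒▒▒▒▒▒▒
              ░░░░░░░░░░░░░░▒▒▒▒▒▒▒
              ░░░░░░░░░░░░░░▒▒▒▒▒▒▒
              ░░░░░░░░░░░░░░▒▒▒▒▒▒▒
              ░░░░░░░░░░░░░░▒▒▒▒▒▒▒
              ░░░░░░░░░░░░░░▒▒▒▒▒▒▒
              ░░░░░░░░░░░░░░▒▒▒▒▒▒▒
              ░░░░░░░░░░░░░░▒▒▒▒▒▒▒
              ░░░░░░░░░░░░░░▒▒▒▒▒▒▒
              ░░░░░░░░░░░░░░▒▒▒▒▒▒▒
              ░░░░░░░░░░░░░░▒▒▒▒▒▒▒
              ░░░░░░░░░░░░░░▒▒▒▒▒▒▒
              ░░░░░░░░░░░░░░▒▒▒▒▒▒▒
              ░░░░░░░░░░░░░░▒▒▒▒▒▒▒
              ░░░░░░░░░░░░░░▒▒▒▒▒▒▒
              ░░░░░░░░░░░░░░▒▒▒▒▒▒▒
              ░░░░░░░░░░░░░░▒▒▒▒▒▒▒
              ░░░░░░░░░░░░░░▒▒▒▒▒▒▒
              ░░░░░░░░░░░░░░▒▒▒▒▒▒▒
              ░░░░░░░░░░░░░░▒▒▒▒▒▒▒
              ░░░░░░░░░░░░░░▒▒▒▒▒▒▒


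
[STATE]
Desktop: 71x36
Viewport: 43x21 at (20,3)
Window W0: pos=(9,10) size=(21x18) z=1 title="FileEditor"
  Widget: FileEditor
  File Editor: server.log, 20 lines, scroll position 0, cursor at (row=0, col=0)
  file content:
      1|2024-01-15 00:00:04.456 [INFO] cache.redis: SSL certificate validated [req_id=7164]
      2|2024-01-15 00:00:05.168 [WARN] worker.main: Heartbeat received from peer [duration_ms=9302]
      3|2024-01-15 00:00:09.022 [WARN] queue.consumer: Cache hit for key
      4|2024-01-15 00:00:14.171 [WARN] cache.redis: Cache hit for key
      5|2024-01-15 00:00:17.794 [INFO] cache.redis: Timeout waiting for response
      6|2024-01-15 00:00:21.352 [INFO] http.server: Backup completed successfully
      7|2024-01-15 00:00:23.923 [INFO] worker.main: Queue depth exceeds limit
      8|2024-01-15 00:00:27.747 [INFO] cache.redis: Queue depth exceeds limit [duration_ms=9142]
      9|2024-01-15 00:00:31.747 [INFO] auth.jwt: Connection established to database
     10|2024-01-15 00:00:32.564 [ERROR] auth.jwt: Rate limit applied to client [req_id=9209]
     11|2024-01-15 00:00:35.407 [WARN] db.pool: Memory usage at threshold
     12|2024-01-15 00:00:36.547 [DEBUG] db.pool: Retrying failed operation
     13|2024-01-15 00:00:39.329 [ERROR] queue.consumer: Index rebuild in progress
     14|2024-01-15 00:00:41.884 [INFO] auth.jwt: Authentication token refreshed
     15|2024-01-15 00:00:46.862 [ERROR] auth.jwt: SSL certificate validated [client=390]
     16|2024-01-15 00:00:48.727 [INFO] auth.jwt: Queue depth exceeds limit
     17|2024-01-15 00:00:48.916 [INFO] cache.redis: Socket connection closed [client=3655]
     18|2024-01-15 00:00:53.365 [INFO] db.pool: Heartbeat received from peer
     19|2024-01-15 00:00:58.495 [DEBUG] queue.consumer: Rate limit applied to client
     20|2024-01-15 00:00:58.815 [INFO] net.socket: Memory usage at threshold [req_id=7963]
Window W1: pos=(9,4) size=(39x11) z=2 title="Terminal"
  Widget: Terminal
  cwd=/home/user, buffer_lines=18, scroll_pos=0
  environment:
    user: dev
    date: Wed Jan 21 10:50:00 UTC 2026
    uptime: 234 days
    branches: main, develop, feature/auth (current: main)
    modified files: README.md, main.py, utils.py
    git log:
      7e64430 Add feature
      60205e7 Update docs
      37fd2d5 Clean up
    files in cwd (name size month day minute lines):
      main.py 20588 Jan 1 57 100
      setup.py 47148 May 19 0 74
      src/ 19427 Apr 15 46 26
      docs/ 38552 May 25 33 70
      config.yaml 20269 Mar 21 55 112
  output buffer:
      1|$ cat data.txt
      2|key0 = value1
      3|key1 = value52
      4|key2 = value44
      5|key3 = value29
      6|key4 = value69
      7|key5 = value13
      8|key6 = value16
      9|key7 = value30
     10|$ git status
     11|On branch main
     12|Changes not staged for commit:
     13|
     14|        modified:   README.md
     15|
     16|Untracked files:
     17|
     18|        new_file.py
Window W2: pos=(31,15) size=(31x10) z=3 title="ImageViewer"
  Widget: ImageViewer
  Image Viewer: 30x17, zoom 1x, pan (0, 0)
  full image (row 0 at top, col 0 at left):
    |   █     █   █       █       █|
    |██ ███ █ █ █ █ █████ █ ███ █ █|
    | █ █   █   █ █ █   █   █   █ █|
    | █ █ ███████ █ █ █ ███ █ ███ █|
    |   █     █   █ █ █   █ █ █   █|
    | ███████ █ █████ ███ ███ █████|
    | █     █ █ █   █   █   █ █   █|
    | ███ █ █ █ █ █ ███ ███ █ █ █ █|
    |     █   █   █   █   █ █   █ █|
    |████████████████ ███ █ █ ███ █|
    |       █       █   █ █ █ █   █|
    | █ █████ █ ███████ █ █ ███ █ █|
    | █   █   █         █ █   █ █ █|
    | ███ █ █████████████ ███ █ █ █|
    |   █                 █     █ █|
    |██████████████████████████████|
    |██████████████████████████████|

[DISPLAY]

                                           
━━━━━━━━━━━━━━━━━━━━━━━━━━━┓               
                           ┃               
───────────────────────────┨               
.txt                       ┃               
ue1                        ┃               
ue52                       ┃               
ue44                       ┃               
ue29                       ┃               
ue69                       ┃               
ue13                       ┃               
━━━━━━━━━━━━━━━━━━━━━━━━━━━┛               
 00:00:0░┃ ┏━━━━━━━━━━━━━━━━━━━━━━━━━━━━━┓ 
 00:00:1░┃ ┃ ImageViewer                 ┃ 
 00:00:1░┃ ┠─────────────────────────────┨ 
 00:00:2░┃ ┃   █     █   █       █       ┃ 
 00:00:2░┃ ┃██ ███ █ █ █ █ █████ █ ███ █ ┃ 
 00:00:2░┃ ┃ █ █   █   █ █ █   █   █   █ ┃ 
 00:00:3░┃ ┃ █ █ ███████ █ █ █ ███ █ ███ ┃ 
 00:00:3░┃ ┃   █     █   █ █ █   █ █ █   ┃ 
 00:00:3░┃ ┃ ███████ █ █████ ███ ███ ████┃ 


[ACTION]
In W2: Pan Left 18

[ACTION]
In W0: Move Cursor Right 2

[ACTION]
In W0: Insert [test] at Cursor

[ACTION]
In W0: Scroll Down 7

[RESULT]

                                           
━━━━━━━━━━━━━━━━━━━━━━━━━━━┓               
                           ┃               
───────────────────────────┨               
.txt                       ┃               
ue1                        ┃               
ue52                       ┃               
ue44                       ┃               
ue29                       ┃               
ue69                       ┃               
ue13                       ┃               
━━━━━━━━━━━━━━━━━━━━━━━━━━━┛               
 00:00:3░┃ ┏━━━━━━━━━━━━━━━━━━━━━━━━━━━━━┓ 
 00:00:3░┃ ┃ ImageViewer                 ┃ 
 00:00:3░┃ ┠─────────────────────────────┨ 
 00:00:3░┃ ┃   █     █   █       █       ┃ 
 00:00:3░┃ ┃██ ███ █ █ █ █ █████ █ ███ █ ┃ 
 00:00:4░┃ ┃ █ █   █   █ █ █   █   █   █ ┃ 
 00:00:4░┃ ┃ █ █ ███████ █ █ █ ███ █ ███ ┃ 
 00:00:4░┃ ┃   █     █   █ █ █   █ █ █   ┃ 
 00:00:4░┃ ┃ ███████ █ █████ ███ ███ ████┃ 


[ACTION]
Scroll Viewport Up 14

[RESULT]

                                           
                                           
                                           
                                           
━━━━━━━━━━━━━━━━━━━━━━━━━━━┓               
                           ┃               
───────────────────────────┨               
.txt                       ┃               
ue1                        ┃               
ue52                       ┃               
ue44                       ┃               
ue29                       ┃               
ue69                       ┃               
ue13                       ┃               
━━━━━━━━━━━━━━━━━━━━━━━━━━━┛               
 00:00:3░┃ ┏━━━━━━━━━━━━━━━━━━━━━━━━━━━━━┓ 
 00:00:3░┃ ┃ ImageViewer                 ┃ 
 00:00:3░┃ ┠─────────────────────────────┨ 
 00:00:3░┃ ┃   █     █   █       █       ┃ 
 00:00:3░┃ ┃██ ███ █ █ █ █ █████ █ ███ █ ┃ 
 00:00:4░┃ ┃ █ █   █   █ █ █   █   █   █ ┃ 


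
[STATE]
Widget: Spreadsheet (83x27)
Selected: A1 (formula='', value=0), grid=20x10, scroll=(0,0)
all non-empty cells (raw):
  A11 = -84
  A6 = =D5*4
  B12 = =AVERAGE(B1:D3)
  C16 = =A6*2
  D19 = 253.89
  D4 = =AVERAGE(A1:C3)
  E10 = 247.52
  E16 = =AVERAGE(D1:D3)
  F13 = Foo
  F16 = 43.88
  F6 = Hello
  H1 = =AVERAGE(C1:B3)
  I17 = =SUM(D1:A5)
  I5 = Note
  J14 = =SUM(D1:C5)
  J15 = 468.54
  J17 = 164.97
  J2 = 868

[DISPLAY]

A1:                                                                                
       A       B       C       D       E       F       G       H       I       J   
-----------------------------------------------------------------------------------
  1      [0]       0       0       0       0       0       0       0       0       
  2        0       0       0       0       0       0       0       0       0     86
  3        0       0       0       0       0       0       0       0       0       
  4        0       0       0       0       0       0       0       0       0       
  5        0       0       0       0       0       0       0       0Note           
  6        0       0       0       0       0Hello          0       0       0       
  7        0       0       0       0       0       0       0       0       0       
  8        0       0       0       0       0       0       0       0       0       
  9        0       0       0       0       0       0       0       0       0       
 10        0       0       0       0  247.52       0       0       0       0       
 11      -84       0       0       0       0       0       0       0       0       
 12        0       0       0       0       0       0       0       0       0       
 13        0       0       0       0       0Foo            0       0       0       
 14        0       0       0       0       0       0       0       0       0       
 15        0       0       0       0       0       0       0       0       0  468.5
 16        0       0       0       0       0   43.88       0       0       0       
 17        0       0       0       0       0       0       0       0       0  164.9
 18        0       0       0       0       0       0       0       0       0       
 19        0       0       0  253.89       0       0       0       0       0       
 20        0       0       0       0       0       0       0       0       0       
                                                                                   
                                                                                   
                                                                                   
                                                                                   


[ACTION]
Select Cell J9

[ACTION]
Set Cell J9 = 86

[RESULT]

J9: 86                                                                             
       A       B       C       D       E       F       G       H       I       J   
-----------------------------------------------------------------------------------
  1        0       0       0       0       0       0       0       0       0       
  2        0       0       0       0       0       0       0       0       0     86
  3        0       0       0       0       0       0       0       0       0       
  4        0       0       0       0       0       0       0       0       0       
  5        0       0       0       0       0       0       0       0Note           
  6        0       0       0       0       0Hello          0       0       0       
  7        0       0       0       0       0       0       0       0       0       
  8        0       0       0       0       0       0       0       0       0       
  9        0       0       0       0       0       0       0       0       0    [86
 10        0       0       0       0  247.52       0       0       0       0       
 11      -84       0       0       0       0       0       0       0       0       
 12        0       0       0       0       0       0       0       0       0       
 13        0       0       0       0       0Foo            0       0       0       
 14        0       0       0       0       0       0       0       0       0       
 15        0       0       0       0       0       0       0       0       0  468.5
 16        0       0       0       0       0   43.88       0       0       0       
 17        0       0       0       0       0       0       0       0       0  164.9
 18        0       0       0       0       0       0       0       0       0       
 19        0       0       0  253.89       0       0       0       0       0       
 20        0       0       0       0       0       0       0       0       0       
                                                                                   
                                                                                   
                                                                                   
                                                                                   


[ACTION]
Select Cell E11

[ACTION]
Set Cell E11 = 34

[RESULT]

E11: 34                                                                            
       A       B       C       D       E       F       G       H       I       J   
-----------------------------------------------------------------------------------
  1        0       0       0       0       0       0       0       0       0       
  2        0       0       0       0       0       0       0       0       0     86
  3        0       0       0       0       0       0       0       0       0       
  4        0       0       0       0       0       0       0       0       0       
  5        0       0       0       0       0       0       0       0Note           
  6        0       0       0       0       0Hello          0       0       0       
  7        0       0       0       0       0       0       0       0       0       
  8        0       0       0       0       0       0       0       0       0       
  9        0       0       0       0       0       0       0       0       0      8
 10        0       0       0       0  247.52       0       0       0       0       
 11      -84       0       0       0    [34]       0       0       0       0       
 12        0       0       0       0       0       0       0       0       0       
 13        0       0       0       0       0Foo            0       0       0       
 14        0       0       0       0       0       0       0       0       0       
 15        0       0       0       0       0       0       0       0       0  468.5
 16        0       0       0       0       0   43.88       0       0       0       
 17        0       0       0       0       0       0       0       0       0  164.9
 18        0       0       0       0       0       0       0       0       0       
 19        0       0       0  253.89       0       0       0       0       0       
 20        0       0       0       0       0       0       0       0       0       
                                                                                   
                                                                                   
                                                                                   
                                                                                   


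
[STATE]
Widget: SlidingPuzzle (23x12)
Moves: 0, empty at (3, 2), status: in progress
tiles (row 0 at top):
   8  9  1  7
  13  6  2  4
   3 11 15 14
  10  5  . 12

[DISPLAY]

┌────┬────┬────┬────┐  
│  8 │  9 │  1 │  7 │  
├────┼────┼────┼────┤  
│ 13 │  6 │  2 │  4 │  
├────┼────┼────┼────┤  
│  3 │ 11 │ 15 │ 14 │  
├────┼────┼────┼────┤  
│ 10 │  5 │    │ 12 │  
└────┴────┴────┴────┘  
Moves: 0               
                       
                       


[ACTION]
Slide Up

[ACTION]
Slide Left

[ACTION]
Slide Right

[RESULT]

┌────┬────┬────┬────┐  
│  8 │  9 │  1 │  7 │  
├────┼────┼────┼────┤  
│ 13 │  6 │  2 │  4 │  
├────┼────┼────┼────┤  
│  3 │ 11 │ 15 │ 14 │  
├────┼────┼────┼────┤  
│ 10 │  5 │    │ 12 │  
└────┴────┴────┴────┘  
Moves: 2               
                       
                       


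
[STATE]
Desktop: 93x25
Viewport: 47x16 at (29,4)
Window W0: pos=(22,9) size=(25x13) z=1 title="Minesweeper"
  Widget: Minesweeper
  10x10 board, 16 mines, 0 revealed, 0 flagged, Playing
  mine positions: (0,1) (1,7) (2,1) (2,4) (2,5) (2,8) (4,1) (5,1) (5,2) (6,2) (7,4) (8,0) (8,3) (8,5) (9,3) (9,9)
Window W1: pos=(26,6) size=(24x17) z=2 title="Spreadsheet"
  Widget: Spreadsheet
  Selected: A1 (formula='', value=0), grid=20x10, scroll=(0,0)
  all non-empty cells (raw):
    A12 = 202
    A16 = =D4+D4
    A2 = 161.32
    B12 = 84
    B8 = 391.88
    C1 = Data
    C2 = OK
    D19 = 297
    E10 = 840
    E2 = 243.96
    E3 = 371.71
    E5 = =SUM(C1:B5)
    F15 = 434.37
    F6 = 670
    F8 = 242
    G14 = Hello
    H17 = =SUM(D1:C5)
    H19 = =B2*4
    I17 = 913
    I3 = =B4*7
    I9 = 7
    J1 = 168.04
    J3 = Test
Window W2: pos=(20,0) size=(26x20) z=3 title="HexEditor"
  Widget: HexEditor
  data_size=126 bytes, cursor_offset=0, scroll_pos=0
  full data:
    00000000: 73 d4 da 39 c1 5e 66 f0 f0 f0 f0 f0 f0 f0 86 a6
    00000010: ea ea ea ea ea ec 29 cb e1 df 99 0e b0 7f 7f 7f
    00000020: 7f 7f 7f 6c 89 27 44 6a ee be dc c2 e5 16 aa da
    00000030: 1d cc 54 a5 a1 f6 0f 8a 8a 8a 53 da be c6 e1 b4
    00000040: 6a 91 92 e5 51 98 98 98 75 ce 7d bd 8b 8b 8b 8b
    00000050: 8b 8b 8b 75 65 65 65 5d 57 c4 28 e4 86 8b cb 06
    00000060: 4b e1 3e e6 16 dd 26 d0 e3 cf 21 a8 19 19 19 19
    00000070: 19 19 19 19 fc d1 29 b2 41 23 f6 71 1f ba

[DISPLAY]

  ea ea ea ea ea┃                              
  7f 7f 7f 6c 89┃                              
  1d cc 54 a5 a1┃━━━┓                          
  6a 91 92 e5 51┃   ┃                          
  8b 8b 8b 75 65┃───┨                          
  4b e1 3e e6 16┃   ┃                          
  19 19 19 19 fc┃   ┃                          
                ┃---┃                          
                ┃0Da┃                          
                ┃0OK┃                          
                ┃0  ┃                          
                ┃0  ┃                          
                ┃0  ┃                          
                ┃0  ┃                          
                ┃0  ┃                          
━━━━━━━━━━━━━━━━┛8  ┃                          


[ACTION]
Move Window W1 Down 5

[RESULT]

  ea ea ea ea ea┃                              
  7f 7f 7f 6c 89┃                              
  1d cc 54 a5 a1┃                              
  6a 91 92 e5 51┃                              
  8b 8b 8b 75 65┃━━━┓                          
  4b e1 3e e6 16┃   ┃                          
  19 19 19 19 fc┃───┨                          
                ┃   ┃                          
                ┃   ┃                          
                ┃---┃                          
                ┃0Da┃                          
                ┃0OK┃                          
                ┃0  ┃                          
                ┃0  ┃                          
                ┃0  ┃                          
━━━━━━━━━━━━━━━━┛0  ┃                          


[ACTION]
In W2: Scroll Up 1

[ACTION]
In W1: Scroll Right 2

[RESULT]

  ea ea ea ea ea┃                              
  7f 7f 7f 6c 89┃                              
  1d cc 54 a5 a1┃                              
  6a 91 92 e5 51┃                              
  8b 8b 8b 75 65┃━━━┓                          
  4b e1 3e e6 16┃   ┃                          
  19 19 19 19 fc┃───┨                          
                ┃   ┃                          
                ┃   ┃                          
                ┃---┃                          
                ┃0  ┃                          
                ┃0  ┃                          
                ┃0  ┃                          
                ┃0  ┃                          
                ┃0  ┃                          
━━━━━━━━━━━━━━━━┛0  ┃                          
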